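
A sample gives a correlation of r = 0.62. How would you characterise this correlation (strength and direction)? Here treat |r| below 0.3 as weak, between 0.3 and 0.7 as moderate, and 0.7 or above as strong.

moderate positive

r = 0.62 > 0 so the relationship is positive.
|r| = 0.62, which falls in the moderate range.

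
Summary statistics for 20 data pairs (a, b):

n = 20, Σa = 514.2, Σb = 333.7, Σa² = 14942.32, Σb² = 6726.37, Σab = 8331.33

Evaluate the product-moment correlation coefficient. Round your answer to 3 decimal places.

-0.176

r = (nΣab − ΣaΣb) / √[(nΣa² − (Σa)²)(nΣb² − (Σb)²)]
Numerator: 20×8331.33 − 514.2×333.7 = -4961.94
Denominator: √[(298846.4 − 264401.64)(134527.4 − 111355.69)] = √[34444.76 × 23171.71] = 28251.4423
r = -4961.94 / 28251.4423 ≈ -0.176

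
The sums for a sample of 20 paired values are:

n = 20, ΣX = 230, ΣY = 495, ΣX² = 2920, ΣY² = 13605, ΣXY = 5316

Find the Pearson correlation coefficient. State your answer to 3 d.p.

r = (nΣXY − ΣXΣY) / √[(nΣX² − (ΣX)²)(nΣY² − (ΣY)²)]
Numerator: 20×5316 − 230×495 = -7530
Denominator: √[(58400 − 52900)(272100 − 245025)] = √[5500 × 27075] = 12202.9709
r = -7530 / 12202.9709 ≈ -0.617

-0.617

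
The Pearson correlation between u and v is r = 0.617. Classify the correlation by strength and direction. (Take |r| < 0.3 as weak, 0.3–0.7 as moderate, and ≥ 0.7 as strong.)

moderate positive

r = 0.617 > 0 so the relationship is positive.
|r| = 0.617, which falls in the moderate range.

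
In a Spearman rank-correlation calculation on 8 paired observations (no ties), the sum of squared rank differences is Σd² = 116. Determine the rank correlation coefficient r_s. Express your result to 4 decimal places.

ρ = 1 − 6Σd² / [n(n²−1)] = 1 − 6×116 / (8×63)
  = 1 − 696/504 = 1 − 1.38095 ≈ -0.3810

-0.3810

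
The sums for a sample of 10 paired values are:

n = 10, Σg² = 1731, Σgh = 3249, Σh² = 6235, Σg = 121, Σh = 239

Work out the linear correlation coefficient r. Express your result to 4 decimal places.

0.9559

r = (nΣgh − ΣgΣh) / √[(nΣg² − (Σg)²)(nΣh² − (Σh)²)]
Numerator: 10×3249 − 121×239 = 3571
Denominator: √[(17310 − 14641)(62350 − 57121)] = √[2669 × 5229] = 3735.7999
r = 3571 / 3735.7999 ≈ 0.9559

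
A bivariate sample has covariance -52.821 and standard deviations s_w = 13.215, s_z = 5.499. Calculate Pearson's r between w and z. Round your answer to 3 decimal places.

-0.727

r = Cov(w,z) / (s_w · s_z) = -52.821 / (13.215 × 5.499)
  = -52.821 / 72.6693 ≈ -0.727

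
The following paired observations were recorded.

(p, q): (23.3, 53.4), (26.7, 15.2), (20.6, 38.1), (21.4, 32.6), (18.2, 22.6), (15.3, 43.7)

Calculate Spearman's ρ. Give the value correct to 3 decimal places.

Rank p: 5, 6, 3, 4, 2, 1
Rank q: 6, 1, 4, 3, 2, 5
d = rank(p) − rank(q): -1, 5, -1, 1, 0, -4; Σd² = 44
ρ = 1 − 6Σd² / [n(n²−1)] = 1 − 6×44 / (6×35) = 1 − 264/210 ≈ -0.257

-0.257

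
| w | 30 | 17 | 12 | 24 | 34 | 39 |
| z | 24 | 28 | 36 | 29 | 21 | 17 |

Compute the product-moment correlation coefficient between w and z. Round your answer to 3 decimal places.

-0.957

n = 6, Σw = 156, Σz = 155, Σw² = 4586, Σz² = 4227, Σwz = 3701
nΣwz − ΣwΣz = 22206 − 24180 = -1974
nΣw² − (Σw)² = 27516 − 24336 = 3180; nΣz² − (Σz)² = 25362 − 24025 = 1337
r = -1974 / √(3180 × 1337) = -1974 / 2061.9554 ≈ -0.957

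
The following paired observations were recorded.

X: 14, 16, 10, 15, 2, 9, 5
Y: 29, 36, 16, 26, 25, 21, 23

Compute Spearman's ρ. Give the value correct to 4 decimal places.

0.6071

Rank X: 5, 7, 4, 6, 1, 3, 2
Rank Y: 6, 7, 1, 5, 4, 2, 3
d = rank(X) − rank(Y): -1, 0, 3, 1, -3, 1, -1; Σd² = 22
ρ = 1 − 6Σd² / [n(n²−1)] = 1 − 6×22 / (7×48) = 1 − 132/336 ≈ 0.6071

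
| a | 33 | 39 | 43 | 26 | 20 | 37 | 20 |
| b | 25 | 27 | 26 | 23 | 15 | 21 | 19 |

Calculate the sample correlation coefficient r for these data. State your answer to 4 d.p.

n = 7, Σa = 218, Σb = 156, Σa² = 7304, Σb² = 3586, Σab = 5051
nΣab − ΣaΣb = 35357 − 34008 = 1349
nΣa² − (Σa)² = 51128 − 47524 = 3604; nΣb² − (Σb)² = 25102 − 24336 = 766
r = 1349 / √(3604 × 766) = 1349 / 1661.5246 ≈ 0.8119

0.8119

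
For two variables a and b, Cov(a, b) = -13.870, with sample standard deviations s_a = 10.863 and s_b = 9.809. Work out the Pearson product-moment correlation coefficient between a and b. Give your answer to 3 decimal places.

r = Cov(a,b) / (s_a · s_b) = -13.870 / (10.863 × 9.809)
  = -13.870 / 106.5552 ≈ -0.130

-0.130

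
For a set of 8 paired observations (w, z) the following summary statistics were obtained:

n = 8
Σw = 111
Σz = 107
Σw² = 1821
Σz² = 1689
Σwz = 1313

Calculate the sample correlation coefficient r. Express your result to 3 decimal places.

-0.638

r = (nΣwz − ΣwΣz) / √[(nΣw² − (Σw)²)(nΣz² − (Σz)²)]
Numerator: 8×1313 − 111×107 = -1373
Denominator: √[(14568 − 12321)(13512 − 11449)] = √[2247 × 2063] = 2153.0353
r = -1373 / 2153.0353 ≈ -0.638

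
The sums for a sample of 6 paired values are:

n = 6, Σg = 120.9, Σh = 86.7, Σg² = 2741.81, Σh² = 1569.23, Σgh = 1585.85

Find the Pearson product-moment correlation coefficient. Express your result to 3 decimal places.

r = (nΣgh − ΣgΣh) / √[(nΣg² − (Σg)²)(nΣh² − (Σh)²)]
Numerator: 6×1585.85 − 120.9×86.7 = -966.93
Denominator: √[(16450.86 − 14616.81)(9415.38 − 7516.89)] = √[1834.05 × 1898.49] = 1865.9919
r = -966.93 / 1865.9919 ≈ -0.518

-0.518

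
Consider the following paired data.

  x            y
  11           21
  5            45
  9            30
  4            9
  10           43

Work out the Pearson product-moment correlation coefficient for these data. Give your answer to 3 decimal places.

n = 5, Σx = 39, Σy = 148, Σx² = 343, Σy² = 5296, Σxy = 1192
nΣxy − ΣxΣy = 5960 − 5772 = 188
nΣx² − (Σx)² = 1715 − 1521 = 194; nΣy² − (Σy)² = 26480 − 21904 = 4576
r = 188 / √(194 × 4576) = 188 / 942.2017 ≈ 0.200

0.200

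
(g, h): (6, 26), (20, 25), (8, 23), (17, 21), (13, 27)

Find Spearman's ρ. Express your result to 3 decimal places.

Rank g: 1, 5, 2, 4, 3
Rank h: 4, 3, 2, 1, 5
d = rank(g) − rank(h): -3, 2, 0, 3, -2; Σd² = 26
ρ = 1 − 6Σd² / [n(n²−1)] = 1 − 6×26 / (5×24) = 1 − 156/120 ≈ -0.300

-0.300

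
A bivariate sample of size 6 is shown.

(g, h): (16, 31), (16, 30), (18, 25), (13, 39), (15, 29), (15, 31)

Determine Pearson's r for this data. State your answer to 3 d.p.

n = 6, Σg = 93, Σh = 185, Σg² = 1455, Σh² = 5809, Σgh = 2833
nΣgh − ΣgΣh = 16998 − 17205 = -207
nΣg² − (Σg)² = 8730 − 8649 = 81; nΣh² − (Σh)² = 34854 − 34225 = 629
r = -207 / √(81 × 629) = -207 / 225.7189 ≈ -0.917

-0.917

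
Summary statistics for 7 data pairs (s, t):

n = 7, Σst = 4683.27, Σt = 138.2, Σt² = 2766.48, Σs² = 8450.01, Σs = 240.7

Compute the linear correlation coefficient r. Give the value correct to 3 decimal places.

r = (nΣst − ΣsΣt) / √[(nΣs² − (Σs)²)(nΣt² − (Σt)²)]
Numerator: 7×4683.27 − 240.7×138.2 = -481.85
Denominator: √[(59150.07 − 57936.49)(19365.36 − 19099.24)] = √[1213.58 × 266.12] = 568.2939
r = -481.85 / 568.2939 ≈ -0.848

-0.848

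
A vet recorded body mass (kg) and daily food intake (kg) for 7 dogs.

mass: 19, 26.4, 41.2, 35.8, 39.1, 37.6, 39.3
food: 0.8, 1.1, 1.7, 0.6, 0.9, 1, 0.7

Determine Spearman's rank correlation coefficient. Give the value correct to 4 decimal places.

0.2500

Rank mass: 1, 2, 7, 3, 5, 4, 6
Rank food: 3, 6, 7, 1, 4, 5, 2
d = rank(mass) − rank(food): -2, -4, 0, 2, 1, -1, 4; Σd² = 42
ρ = 1 − 6Σd² / [n(n²−1)] = 1 − 6×42 / (7×48) = 1 − 252/336 ≈ 0.2500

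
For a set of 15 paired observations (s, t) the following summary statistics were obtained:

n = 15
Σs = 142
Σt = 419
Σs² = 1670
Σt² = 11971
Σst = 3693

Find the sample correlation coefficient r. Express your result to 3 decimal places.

r = (nΣst − ΣsΣt) / √[(nΣs² − (Σs)²)(nΣt² − (Σt)²)]
Numerator: 15×3693 − 142×419 = -4103
Denominator: √[(25050 − 20164)(179565 − 175561)] = √[4886 × 4004] = 4423.0695
r = -4103 / 4423.0695 ≈ -0.928

-0.928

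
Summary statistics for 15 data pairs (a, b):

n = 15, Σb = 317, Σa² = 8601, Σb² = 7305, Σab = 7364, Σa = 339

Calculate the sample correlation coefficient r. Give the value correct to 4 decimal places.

0.2648

r = (nΣab − ΣaΣb) / √[(nΣa² − (Σa)²)(nΣb² − (Σb)²)]
Numerator: 15×7364 − 339×317 = 2997
Denominator: √[(129015 − 114921)(109575 − 100489)] = √[14094 × 9086] = 11316.2752
r = 2997 / 11316.2752 ≈ 0.2648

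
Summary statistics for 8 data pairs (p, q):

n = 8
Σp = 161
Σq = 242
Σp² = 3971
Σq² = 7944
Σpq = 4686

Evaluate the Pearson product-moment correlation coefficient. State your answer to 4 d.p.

-0.2729

r = (nΣpq − ΣpΣq) / √[(nΣp² − (Σp)²)(nΣq² − (Σq)²)]
Numerator: 8×4686 − 161×242 = -1474
Denominator: √[(31768 − 25921)(63552 − 58564)] = √[5847 × 4988] = 5400.4478
r = -1474 / 5400.4478 ≈ -0.2729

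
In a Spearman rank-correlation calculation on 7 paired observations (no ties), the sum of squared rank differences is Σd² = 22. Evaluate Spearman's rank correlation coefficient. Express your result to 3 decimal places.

ρ = 1 − 6Σd² / [n(n²−1)] = 1 − 6×22 / (7×48)
  = 1 − 132/336 = 1 − 0.3929 ≈ 0.607

0.607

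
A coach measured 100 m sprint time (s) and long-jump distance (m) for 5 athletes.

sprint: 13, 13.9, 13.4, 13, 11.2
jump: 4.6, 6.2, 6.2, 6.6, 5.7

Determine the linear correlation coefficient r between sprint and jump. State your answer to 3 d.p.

n = 5, Σx = 64.5, Σy = 29.3, Σx² = 836.21, Σy² = 174.09, Σxy = 378.7
nΣxy − ΣxΣy = 1893.5 − 1889.85 = 3.65
nΣx² − (Σx)² = 4181.05 − 4160.25 = 20.8; nΣy² − (Σy)² = 870.45 − 858.49 = 11.96
r = 3.65 / √(20.8 × 11.96) = 3.65 / 15.7724 ≈ 0.231

0.231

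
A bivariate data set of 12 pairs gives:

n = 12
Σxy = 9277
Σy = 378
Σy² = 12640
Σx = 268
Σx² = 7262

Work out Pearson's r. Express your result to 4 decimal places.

0.8632

r = (nΣxy − ΣxΣy) / √[(nΣx² − (Σx)²)(nΣy² − (Σy)²)]
Numerator: 12×9277 − 268×378 = 10020
Denominator: √[(87144 − 71824)(151680 − 142884)] = √[15320 × 8796] = 11608.3901
r = 10020 / 11608.3901 ≈ 0.8632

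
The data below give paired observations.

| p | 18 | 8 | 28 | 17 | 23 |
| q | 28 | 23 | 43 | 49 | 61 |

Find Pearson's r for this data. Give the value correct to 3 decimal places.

n = 5, Σp = 94, Σq = 204, Σp² = 1990, Σq² = 9284, Σpq = 4128
nΣpq − ΣpΣq = 20640 − 19176 = 1464
nΣp² − (Σp)² = 9950 − 8836 = 1114; nΣq² − (Σq)² = 46420 − 41616 = 4804
r = 1464 / √(1114 × 4804) = 1464 / 2313.3646 ≈ 0.633

0.633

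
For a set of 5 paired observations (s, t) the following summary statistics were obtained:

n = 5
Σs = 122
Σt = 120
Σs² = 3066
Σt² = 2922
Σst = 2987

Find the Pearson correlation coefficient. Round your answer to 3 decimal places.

0.964

r = (nΣst − ΣsΣt) / √[(nΣs² − (Σs)²)(nΣt² − (Σt)²)]
Numerator: 5×2987 − 122×120 = 295
Denominator: √[(15330 − 14884)(14610 − 14400)] = √[446 × 210] = 306.0392
r = 295 / 306.0392 ≈ 0.964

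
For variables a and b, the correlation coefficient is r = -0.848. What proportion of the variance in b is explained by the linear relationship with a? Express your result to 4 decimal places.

0.7191

r² = (-0.848)² = 0.7191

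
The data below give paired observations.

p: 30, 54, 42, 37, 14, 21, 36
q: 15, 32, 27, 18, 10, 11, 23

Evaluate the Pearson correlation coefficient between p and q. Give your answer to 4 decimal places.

0.9572

n = 7, Σp = 234, Σq = 136, Σp² = 8882, Σq² = 3052, Σpq = 5177
nΣpq − ΣpΣq = 36239 − 31824 = 4415
nΣp² − (Σp)² = 62174 − 54756 = 7418; nΣq² − (Σq)² = 21364 − 18496 = 2868
r = 4415 / √(7418 × 2868) = 4415 / 4612.4640 ≈ 0.9572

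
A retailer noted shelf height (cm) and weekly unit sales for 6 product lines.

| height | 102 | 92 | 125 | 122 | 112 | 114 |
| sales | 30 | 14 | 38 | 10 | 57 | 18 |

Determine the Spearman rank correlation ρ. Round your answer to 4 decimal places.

0.0857

Rank height: 2, 1, 6, 5, 3, 4
Rank sales: 4, 2, 5, 1, 6, 3
d = rank(height) − rank(sales): -2, -1, 1, 4, -3, 1; Σd² = 32
ρ = 1 − 6Σd² / [n(n²−1)] = 1 − 6×32 / (6×35) = 1 − 192/210 ≈ 0.0857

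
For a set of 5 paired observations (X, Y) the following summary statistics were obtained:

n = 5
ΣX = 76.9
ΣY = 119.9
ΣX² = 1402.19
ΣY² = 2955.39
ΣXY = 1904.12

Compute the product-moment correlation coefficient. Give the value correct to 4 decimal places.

0.4527

r = (nΣXY − ΣXΣY) / √[(nΣX² − (ΣX)²)(nΣY² − (ΣY)²)]
Numerator: 5×1904.12 − 76.9×119.9 = 300.29
Denominator: √[(7010.95 − 5913.61)(14776.95 − 14376.01)] = √[1097.34 × 400.94] = 663.3005
r = 300.29 / 663.3005 ≈ 0.4527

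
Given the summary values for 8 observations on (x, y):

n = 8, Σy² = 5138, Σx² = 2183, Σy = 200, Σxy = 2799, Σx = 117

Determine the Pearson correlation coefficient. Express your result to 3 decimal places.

r = (nΣxy − ΣxΣy) / √[(nΣx² − (Σx)²)(nΣy² − (Σy)²)]
Numerator: 8×2799 − 117×200 = -1008
Denominator: √[(17464 − 13689)(41104 − 40000)] = √[3775 × 1104] = 2041.4701
r = -1008 / 2041.4701 ≈ -0.494

-0.494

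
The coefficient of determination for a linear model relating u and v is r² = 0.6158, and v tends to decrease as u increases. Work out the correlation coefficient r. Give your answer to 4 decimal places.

|r| = √0.6158 = 0.7847
The association is negative, so r = −0.7847.

-0.7847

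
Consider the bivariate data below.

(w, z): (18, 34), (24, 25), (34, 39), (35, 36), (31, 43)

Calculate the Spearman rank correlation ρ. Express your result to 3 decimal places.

Rank w: 1, 2, 4, 5, 3
Rank z: 2, 1, 4, 3, 5
d = rank(w) − rank(z): -1, 1, 0, 2, -2; Σd² = 10
ρ = 1 − 6Σd² / [n(n²−1)] = 1 − 6×10 / (5×24) = 1 − 60/120 ≈ 0.500

0.500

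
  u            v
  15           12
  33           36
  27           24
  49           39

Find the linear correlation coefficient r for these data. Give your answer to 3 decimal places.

n = 4, Σu = 124, Σv = 111, Σu² = 4444, Σv² = 3537, Σuv = 3927
nΣuv − ΣuΣv = 15708 − 13764 = 1944
nΣu² − (Σu)² = 17776 − 15376 = 2400; nΣv² − (Σv)² = 14148 − 12321 = 1827
r = 1944 / √(2400 × 1827) = 1944 / 2093.9914 ≈ 0.928

0.928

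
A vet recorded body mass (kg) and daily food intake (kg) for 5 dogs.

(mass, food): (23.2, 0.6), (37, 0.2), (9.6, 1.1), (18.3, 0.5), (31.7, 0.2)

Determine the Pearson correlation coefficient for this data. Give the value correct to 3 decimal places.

-0.931

n = 5, Σx = 119.8, Σy = 2.6, Σx² = 3339.18, Σy² = 1.9, Σxy = 47.37
nΣxy − ΣxΣy = 236.85 − 311.48 = -74.63
nΣx² − (Σx)² = 16695.9 − 14352.04 = 2343.86; nΣy² − (Σy)² = 9.5 − 6.76 = 2.74
r = -74.63 / √(2343.86 × 2.74) = -74.63 / 80.1385 ≈ -0.931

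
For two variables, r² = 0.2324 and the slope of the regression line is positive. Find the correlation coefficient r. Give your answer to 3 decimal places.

0.482

|r| = √0.2324 = 0.482
The association is positive, so r = 0.482.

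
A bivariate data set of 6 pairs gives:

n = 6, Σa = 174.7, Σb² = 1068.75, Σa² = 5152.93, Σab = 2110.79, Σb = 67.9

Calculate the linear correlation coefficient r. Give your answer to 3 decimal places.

0.948

r = (nΣab − ΣaΣb) / √[(nΣa² − (Σa)²)(nΣb² − (Σb)²)]
Numerator: 6×2110.79 − 174.7×67.9 = 802.61
Denominator: √[(30917.58 − 30520.09)(6412.5 − 4610.41)] = √[397.49 × 1802.09] = 846.3526
r = 802.61 / 846.3526 ≈ 0.948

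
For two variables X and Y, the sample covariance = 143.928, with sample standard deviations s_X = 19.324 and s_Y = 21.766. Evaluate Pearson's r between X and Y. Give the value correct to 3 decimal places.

0.342

r = Cov(X,Y) / (s_X · s_Y) = 143.928 / (19.324 × 21.766)
  = 143.928 / 420.6062 ≈ 0.342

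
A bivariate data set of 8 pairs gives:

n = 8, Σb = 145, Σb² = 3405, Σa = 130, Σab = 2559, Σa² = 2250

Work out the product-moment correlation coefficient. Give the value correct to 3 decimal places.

r = (nΣab − ΣaΣb) / √[(nΣa² − (Σa)²)(nΣb² − (Σb)²)]
Numerator: 8×2559 − 130×145 = 1622
Denominator: √[(18000 − 16900)(27240 − 21025)] = √[1100 × 6215] = 2614.6702
r = 1622 / 2614.6702 ≈ 0.620

0.620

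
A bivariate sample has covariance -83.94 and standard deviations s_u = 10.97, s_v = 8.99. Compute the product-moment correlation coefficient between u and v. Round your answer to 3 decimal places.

-0.851

r = Cov(u,v) / (s_u · s_v) = -83.94 / (10.97 × 8.99)
  = -83.94 / 98.6203 ≈ -0.851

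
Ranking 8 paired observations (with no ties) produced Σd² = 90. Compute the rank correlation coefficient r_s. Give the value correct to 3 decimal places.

-0.071

ρ = 1 − 6Σd² / [n(n²−1)] = 1 − 6×90 / (8×63)
  = 1 − 540/504 = 1 − 1.0714 ≈ -0.071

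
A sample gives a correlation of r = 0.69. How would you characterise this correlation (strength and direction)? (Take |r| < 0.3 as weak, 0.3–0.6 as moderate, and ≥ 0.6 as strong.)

strong positive

r = 0.69 > 0 so the relationship is positive.
|r| = 0.69, which falls in the strong range.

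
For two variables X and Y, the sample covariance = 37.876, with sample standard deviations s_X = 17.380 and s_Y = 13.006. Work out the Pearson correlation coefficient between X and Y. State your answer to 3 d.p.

r = Cov(X,Y) / (s_X · s_Y) = 37.876 / (17.380 × 13.006)
  = 37.876 / 226.0443 ≈ 0.168

0.168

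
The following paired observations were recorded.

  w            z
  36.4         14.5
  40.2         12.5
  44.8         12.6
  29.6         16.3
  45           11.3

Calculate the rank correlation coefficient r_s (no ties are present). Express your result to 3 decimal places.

-0.900

Rank w: 2, 3, 4, 1, 5
Rank z: 4, 2, 3, 5, 1
d = rank(w) − rank(z): -2, 1, 1, -4, 4; Σd² = 38
ρ = 1 − 6Σd² / [n(n²−1)] = 1 − 6×38 / (5×24) = 1 − 228/120 ≈ -0.900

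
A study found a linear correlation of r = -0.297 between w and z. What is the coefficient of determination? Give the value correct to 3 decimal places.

0.088

r² = (-0.297)² = 0.088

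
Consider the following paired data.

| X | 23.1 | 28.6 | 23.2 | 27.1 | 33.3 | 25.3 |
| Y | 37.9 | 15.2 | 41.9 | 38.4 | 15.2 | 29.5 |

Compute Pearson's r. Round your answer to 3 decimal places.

n = 6, ΣX = 160.6, ΣY = 178.1, ΣX² = 4373.2, ΣY² = 5998.91, ΣXY = 4575.44
nΣXY − ΣXΣY = 27452.64 − 28602.86 = -1150.22
nΣX² − (ΣX)² = 26239.2 − 25792.36 = 446.84; nΣY² − (ΣY)² = 35993.46 − 31719.61 = 4273.85
r = -1150.22 / √(446.84 × 4273.85) = -1150.22 / 1381.9288 ≈ -0.832

-0.832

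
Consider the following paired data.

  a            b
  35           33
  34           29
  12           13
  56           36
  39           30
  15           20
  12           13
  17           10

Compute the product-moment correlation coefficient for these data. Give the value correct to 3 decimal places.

0.916

n = 8, Σa = 220, Σb = 184, Σa² = 7840, Σb² = 4964, Σab = 6109
nΣab − ΣaΣb = 48872 − 40480 = 8392
nΣa² − (Σa)² = 62720 − 48400 = 14320; nΣb² − (Σb)² = 39712 − 33856 = 5856
r = 8392 / √(14320 × 5856) = 8392 / 9157.3970 ≈ 0.916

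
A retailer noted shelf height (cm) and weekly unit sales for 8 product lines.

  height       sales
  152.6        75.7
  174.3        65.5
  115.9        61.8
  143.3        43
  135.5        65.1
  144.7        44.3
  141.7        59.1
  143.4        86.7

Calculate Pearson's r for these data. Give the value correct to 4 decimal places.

n = 8, Σx = 1151.4, Σy = 501.2, Σx² = 167575.74, Σy² = 32899.18, Σxy = 72331.5
nΣxy − ΣxΣy = 578652 − 577081.68 = 1570.32
nΣx² − (Σx)² = 1340605.92 − 1325721.96 = 14883.96; nΣy² − (Σy)² = 263193.44 − 251201.44 = 11992
r = 1570.32 / √(14883.96 × 11992) = 1570.32 / 13359.9569 ≈ 0.1175

0.1175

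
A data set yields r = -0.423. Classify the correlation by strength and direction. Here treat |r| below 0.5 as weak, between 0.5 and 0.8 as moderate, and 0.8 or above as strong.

weak negative

r = -0.423 < 0 so the relationship is negative.
|r| = 0.423, which falls in the weak range.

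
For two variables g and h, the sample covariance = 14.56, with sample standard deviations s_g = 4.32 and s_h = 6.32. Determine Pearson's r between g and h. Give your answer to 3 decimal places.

0.533

r = Cov(g,h) / (s_g · s_h) = 14.56 / (4.32 × 6.32)
  = 14.56 / 27.3024 ≈ 0.533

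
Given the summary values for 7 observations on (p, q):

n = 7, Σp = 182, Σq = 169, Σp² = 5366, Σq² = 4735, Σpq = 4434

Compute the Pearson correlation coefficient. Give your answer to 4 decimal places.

r = (nΣpq − ΣpΣq) / √[(nΣp² − (Σp)²)(nΣq² − (Σq)²)]
Numerator: 7×4434 − 182×169 = 280
Denominator: √[(37562 − 33124)(33145 − 28561)] = √[4438 × 4584] = 4510.4093
r = 280 / 4510.4093 ≈ 0.0621

0.0621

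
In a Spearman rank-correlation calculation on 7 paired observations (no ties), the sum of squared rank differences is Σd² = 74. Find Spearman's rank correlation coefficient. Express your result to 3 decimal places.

-0.321

ρ = 1 − 6Σd² / [n(n²−1)] = 1 − 6×74 / (7×48)
  = 1 − 444/336 = 1 − 1.3214 ≈ -0.321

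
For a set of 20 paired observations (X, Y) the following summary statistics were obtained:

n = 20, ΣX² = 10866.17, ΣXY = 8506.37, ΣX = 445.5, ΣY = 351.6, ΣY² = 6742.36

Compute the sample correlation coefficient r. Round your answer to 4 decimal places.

0.9273

r = (nΣXY − ΣXΣY) / √[(nΣX² − (ΣX)²)(nΣY² − (ΣY)²)]
Numerator: 20×8506.37 − 445.5×351.6 = 13489.6
Denominator: √[(217323.4 − 198470.25)(134847.2 − 123622.56)] = √[18853.15 × 11224.64] = 14547.1585
r = 13489.6 / 14547.1585 ≈ 0.9273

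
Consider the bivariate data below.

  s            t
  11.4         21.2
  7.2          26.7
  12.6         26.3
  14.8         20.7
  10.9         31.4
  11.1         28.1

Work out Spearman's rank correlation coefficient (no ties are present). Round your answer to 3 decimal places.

-0.771

Rank s: 4, 1, 5, 6, 2, 3
Rank t: 2, 4, 3, 1, 6, 5
d = rank(s) − rank(t): 2, -3, 2, 5, -4, -2; Σd² = 62
ρ = 1 − 6Σd² / [n(n²−1)] = 1 − 6×62 / (6×35) = 1 − 372/210 ≈ -0.771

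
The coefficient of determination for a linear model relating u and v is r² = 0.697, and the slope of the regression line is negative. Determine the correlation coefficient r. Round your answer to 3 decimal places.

-0.835

|r| = √0.697 = 0.835
The association is negative, so r = −0.835.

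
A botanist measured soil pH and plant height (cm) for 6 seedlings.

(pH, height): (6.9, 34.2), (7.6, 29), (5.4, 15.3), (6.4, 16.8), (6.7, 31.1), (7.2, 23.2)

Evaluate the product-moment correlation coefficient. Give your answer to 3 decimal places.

n = 6, Σx = 40.2, Σy = 149.6, Σx² = 272.22, Σy² = 4032.42, Σxy = 1021.93
nΣxy − ΣxΣy = 6131.58 − 6013.92 = 117.66
nΣx² − (Σx)² = 1633.32 − 1616.04 = 17.28; nΣy² − (Σy)² = 24194.52 − 22380.16 = 1814.36
r = 117.66 / √(17.28 × 1814.36) = 117.66 / 177.0654 ≈ 0.665

0.665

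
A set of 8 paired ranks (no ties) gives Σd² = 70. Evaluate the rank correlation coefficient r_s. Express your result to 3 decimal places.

ρ = 1 − 6Σd² / [n(n²−1)] = 1 − 6×70 / (8×63)
  = 1 − 420/504 = 1 − 0.8333 ≈ 0.167

0.167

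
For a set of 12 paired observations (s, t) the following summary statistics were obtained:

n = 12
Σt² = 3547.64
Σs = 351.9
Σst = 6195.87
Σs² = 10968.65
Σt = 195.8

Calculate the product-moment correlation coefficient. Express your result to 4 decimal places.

r = (nΣst − ΣsΣt) / √[(nΣs² − (Σs)²)(nΣt² − (Σt)²)]
Numerator: 12×6195.87 − 351.9×195.8 = 5448.42
Denominator: √[(131623.8 − 123833.61)(42571.68 − 38337.64)] = √[7790.19 × 4234.04] = 5743.1678
r = 5448.42 / 5743.1678 ≈ 0.9487

0.9487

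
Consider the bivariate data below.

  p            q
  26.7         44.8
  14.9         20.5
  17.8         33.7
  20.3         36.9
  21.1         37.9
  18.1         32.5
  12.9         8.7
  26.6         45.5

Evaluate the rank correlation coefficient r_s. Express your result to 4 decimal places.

Rank p: 8, 2, 3, 5, 6, 4, 1, 7
Rank q: 7, 2, 4, 5, 6, 3, 1, 8
d = rank(p) − rank(q): 1, 0, -1, 0, 0, 1, 0, -1; Σd² = 4
ρ = 1 − 6Σd² / [n(n²−1)] = 1 − 6×4 / (8×63) = 1 − 24/504 ≈ 0.9524

0.9524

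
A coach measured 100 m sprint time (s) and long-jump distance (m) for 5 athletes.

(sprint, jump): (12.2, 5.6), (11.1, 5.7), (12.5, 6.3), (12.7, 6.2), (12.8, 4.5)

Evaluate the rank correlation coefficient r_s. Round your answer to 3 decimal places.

-0.200

Rank sprint: 2, 1, 3, 4, 5
Rank jump: 2, 3, 5, 4, 1
d = rank(sprint) − rank(jump): 0, -2, -2, 0, 4; Σd² = 24
ρ = 1 − 6Σd² / [n(n²−1)] = 1 − 6×24 / (5×24) = 1 − 144/120 ≈ -0.200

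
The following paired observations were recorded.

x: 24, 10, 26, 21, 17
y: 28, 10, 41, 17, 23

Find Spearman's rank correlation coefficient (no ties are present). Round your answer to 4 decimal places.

Rank x: 4, 1, 5, 3, 2
Rank y: 4, 1, 5, 2, 3
d = rank(x) − rank(y): 0, 0, 0, 1, -1; Σd² = 2
ρ = 1 − 6Σd² / [n(n²−1)] = 1 − 6×2 / (5×24) = 1 − 12/120 ≈ 0.9000

0.9000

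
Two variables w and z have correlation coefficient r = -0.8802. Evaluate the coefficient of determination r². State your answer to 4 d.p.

0.7748

r² = (-0.8802)² = 0.7748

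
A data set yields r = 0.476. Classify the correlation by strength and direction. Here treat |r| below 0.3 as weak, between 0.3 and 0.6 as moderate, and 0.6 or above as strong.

moderate positive

r = 0.476 > 0 so the relationship is positive.
|r| = 0.476, which falls in the moderate range.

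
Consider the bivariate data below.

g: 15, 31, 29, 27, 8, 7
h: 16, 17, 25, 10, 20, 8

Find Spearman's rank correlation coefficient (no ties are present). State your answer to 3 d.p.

0.486

Rank g: 3, 6, 5, 4, 2, 1
Rank h: 3, 4, 6, 2, 5, 1
d = rank(g) − rank(h): 0, 2, -1, 2, -3, 0; Σd² = 18
ρ = 1 − 6Σd² / [n(n²−1)] = 1 − 6×18 / (6×35) = 1 − 108/210 ≈ 0.486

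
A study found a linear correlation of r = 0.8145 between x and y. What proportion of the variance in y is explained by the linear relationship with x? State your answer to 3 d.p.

0.663

r² = (0.8145)² = 0.663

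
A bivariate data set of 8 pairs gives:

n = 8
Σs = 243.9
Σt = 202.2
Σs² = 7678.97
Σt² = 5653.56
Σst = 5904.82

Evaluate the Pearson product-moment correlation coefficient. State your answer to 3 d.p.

r = (nΣst − ΣsΣt) / √[(nΣs² − (Σs)²)(nΣt² − (Σt)²)]
Numerator: 8×5904.82 − 243.9×202.2 = -2078.02
Denominator: √[(61431.76 − 59487.21)(45228.48 − 40884.84)] = √[1944.55 × 4343.64] = 2906.2734
r = -2078.02 / 2906.2734 ≈ -0.715

-0.715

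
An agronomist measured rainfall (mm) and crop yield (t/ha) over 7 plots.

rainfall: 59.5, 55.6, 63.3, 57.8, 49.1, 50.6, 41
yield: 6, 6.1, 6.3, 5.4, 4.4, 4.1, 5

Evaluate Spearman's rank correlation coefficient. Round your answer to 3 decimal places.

0.750

Rank rainfall: 6, 4, 7, 5, 2, 3, 1
Rank yield: 5, 6, 7, 4, 2, 1, 3
d = rank(rainfall) − rank(yield): 1, -2, 0, 1, 0, 2, -2; Σd² = 14
ρ = 1 − 6Σd² / [n(n²−1)] = 1 − 6×14 / (7×48) = 1 − 84/336 ≈ 0.750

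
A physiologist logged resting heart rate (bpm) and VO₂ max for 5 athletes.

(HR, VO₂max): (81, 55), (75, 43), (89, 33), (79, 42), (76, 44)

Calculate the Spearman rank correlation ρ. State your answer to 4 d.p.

Rank HR: 4, 1, 5, 3, 2
Rank VO₂max: 5, 3, 1, 2, 4
d = rank(HR) − rank(VO₂max): -1, -2, 4, 1, -2; Σd² = 26
ρ = 1 − 6Σd² / [n(n²−1)] = 1 − 6×26 / (5×24) = 1 − 156/120 ≈ -0.3000

-0.3000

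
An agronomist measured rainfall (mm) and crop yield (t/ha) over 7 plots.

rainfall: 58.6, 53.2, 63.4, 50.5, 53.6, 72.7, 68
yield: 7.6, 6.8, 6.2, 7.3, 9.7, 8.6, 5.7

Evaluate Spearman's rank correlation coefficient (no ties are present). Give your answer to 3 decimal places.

Rank rainfall: 4, 2, 5, 1, 3, 7, 6
Rank yield: 5, 3, 2, 4, 7, 6, 1
d = rank(rainfall) − rank(yield): -1, -1, 3, -3, -4, 1, 5; Σd² = 62
ρ = 1 − 6Σd² / [n(n²−1)] = 1 − 6×62 / (7×48) = 1 − 372/336 ≈ -0.107

-0.107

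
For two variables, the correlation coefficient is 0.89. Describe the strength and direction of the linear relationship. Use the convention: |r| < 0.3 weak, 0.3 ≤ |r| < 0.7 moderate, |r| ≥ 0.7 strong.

r = 0.89 > 0 so the relationship is positive.
|r| = 0.89, which falls in the strong range.

strong positive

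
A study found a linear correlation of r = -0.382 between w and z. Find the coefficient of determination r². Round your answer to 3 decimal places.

r² = (-0.382)² = 0.146

0.146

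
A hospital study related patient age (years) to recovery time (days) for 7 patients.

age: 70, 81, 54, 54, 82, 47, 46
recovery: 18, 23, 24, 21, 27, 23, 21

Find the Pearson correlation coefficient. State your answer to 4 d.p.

n = 7, Σx = 434, Σy = 157, Σx² = 28342, Σy² = 3569, Σxy = 9814
nΣxy − ΣxΣy = 68698 − 68138 = 560
nΣx² − (Σx)² = 198394 − 188356 = 10038; nΣy² − (Σy)² = 24983 − 24649 = 334
r = 560 / √(10038 × 334) = 560 / 1831.0358 ≈ 0.3058

0.3058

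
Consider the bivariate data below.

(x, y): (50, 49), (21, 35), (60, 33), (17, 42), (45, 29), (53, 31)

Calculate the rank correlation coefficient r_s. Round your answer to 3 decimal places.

-0.314

Rank x: 4, 2, 6, 1, 3, 5
Rank y: 6, 4, 3, 5, 1, 2
d = rank(x) − rank(y): -2, -2, 3, -4, 2, 3; Σd² = 46
ρ = 1 − 6Σd² / [n(n²−1)] = 1 − 6×46 / (6×35) = 1 − 276/210 ≈ -0.314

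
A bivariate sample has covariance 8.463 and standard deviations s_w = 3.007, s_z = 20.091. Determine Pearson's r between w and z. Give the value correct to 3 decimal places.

r = Cov(w,z) / (s_w · s_z) = 8.463 / (3.007 × 20.091)
  = 8.463 / 60.4136 ≈ 0.140

0.140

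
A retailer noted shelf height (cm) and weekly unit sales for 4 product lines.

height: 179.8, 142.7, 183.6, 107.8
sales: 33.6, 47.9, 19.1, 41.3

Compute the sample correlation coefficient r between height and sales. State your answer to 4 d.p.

n = 4, Σx = 613.9, Σy = 141.9, Σx² = 98021.13, Σy² = 5493.87, Σxy = 20835.51
nΣxy − ΣxΣy = 83342.04 − 87112.41 = -3770.37
nΣx² − (Σx)² = 392084.52 − 376873.21 = 15211.31; nΣy² − (Σy)² = 21975.48 − 20135.61 = 1839.87
r = -3770.37 / √(15211.31 × 1839.87) = -3770.37 / 5290.2583 ≈ -0.7127

-0.7127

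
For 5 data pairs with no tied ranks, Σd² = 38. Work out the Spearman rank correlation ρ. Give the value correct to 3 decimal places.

ρ = 1 − 6Σd² / [n(n²−1)] = 1 − 6×38 / (5×24)
  = 1 − 228/120 = 1 − 1.9000 ≈ -0.900

-0.900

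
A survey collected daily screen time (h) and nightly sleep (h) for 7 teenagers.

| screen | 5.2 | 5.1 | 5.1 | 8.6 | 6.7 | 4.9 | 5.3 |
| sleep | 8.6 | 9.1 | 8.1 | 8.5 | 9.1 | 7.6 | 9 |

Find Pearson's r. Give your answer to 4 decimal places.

0.1911

n = 7, Σx = 40.9, Σy = 60, Σx² = 250.01, Σy² = 516.2, Σxy = 351.45
nΣxy − ΣxΣy = 2460.15 − 2454 = 6.15
nΣx² − (Σx)² = 1750.07 − 1672.81 = 77.26; nΣy² − (Σy)² = 3613.4 − 3600 = 13.4
r = 6.15 / √(77.26 × 13.4) = 6.15 / 32.1758 ≈ 0.1911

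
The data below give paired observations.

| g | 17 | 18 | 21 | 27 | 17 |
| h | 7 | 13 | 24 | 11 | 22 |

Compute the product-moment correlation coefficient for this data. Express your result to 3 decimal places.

-0.097

n = 5, Σg = 100, Σh = 77, Σg² = 2072, Σh² = 1399, Σgh = 1528
nΣgh − ΣgΣh = 7640 − 7700 = -60
nΣg² − (Σg)² = 10360 − 10000 = 360; nΣh² − (Σh)² = 6995 − 5929 = 1066
r = -60 / √(360 × 1066) = -60 / 619.4837 ≈ -0.097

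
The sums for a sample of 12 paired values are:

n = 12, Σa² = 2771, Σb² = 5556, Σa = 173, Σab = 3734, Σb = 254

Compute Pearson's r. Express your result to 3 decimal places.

r = (nΣab − ΣaΣb) / √[(nΣa² − (Σa)²)(nΣb² − (Σb)²)]
Numerator: 12×3734 − 173×254 = 866
Denominator: √[(33252 − 29929)(66672 − 64516)] = √[3323 × 2156] = 2676.6374
r = 866 / 2676.6374 ≈ 0.324

0.324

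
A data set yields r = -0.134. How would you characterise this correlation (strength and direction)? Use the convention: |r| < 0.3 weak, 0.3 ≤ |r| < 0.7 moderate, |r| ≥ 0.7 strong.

r = -0.134 < 0 so the relationship is negative.
|r| = 0.134, which falls in the weak range.

weak negative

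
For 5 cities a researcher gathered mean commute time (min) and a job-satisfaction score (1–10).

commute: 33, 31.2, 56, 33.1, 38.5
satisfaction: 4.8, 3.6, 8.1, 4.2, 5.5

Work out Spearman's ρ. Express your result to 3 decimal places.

0.900

Rank commute: 2, 1, 5, 3, 4
Rank satisfaction: 3, 1, 5, 2, 4
d = rank(commute) − rank(satisfaction): -1, 0, 0, 1, 0; Σd² = 2
ρ = 1 − 6Σd² / [n(n²−1)] = 1 − 6×2 / (5×24) = 1 − 12/120 ≈ 0.900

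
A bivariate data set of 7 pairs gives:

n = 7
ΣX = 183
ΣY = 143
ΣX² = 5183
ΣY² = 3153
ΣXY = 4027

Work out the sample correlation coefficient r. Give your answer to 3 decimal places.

r = (nΣXY − ΣXΣY) / √[(nΣX² − (ΣX)²)(nΣY² − (ΣY)²)]
Numerator: 7×4027 − 183×143 = 2020
Denominator: √[(36281 − 33489)(22071 − 20449)] = √[2792 × 1622] = 2128.0564
r = 2020 / 2128.0564 ≈ 0.949

0.949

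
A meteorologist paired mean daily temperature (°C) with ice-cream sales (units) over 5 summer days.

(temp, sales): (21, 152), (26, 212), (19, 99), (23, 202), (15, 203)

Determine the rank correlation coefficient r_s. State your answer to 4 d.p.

0.4000

Rank temp: 3, 5, 2, 4, 1
Rank sales: 2, 5, 1, 3, 4
d = rank(temp) − rank(sales): 1, 0, 1, 1, -3; Σd² = 12
ρ = 1 − 6Σd² / [n(n²−1)] = 1 − 6×12 / (5×24) = 1 − 72/120 ≈ 0.4000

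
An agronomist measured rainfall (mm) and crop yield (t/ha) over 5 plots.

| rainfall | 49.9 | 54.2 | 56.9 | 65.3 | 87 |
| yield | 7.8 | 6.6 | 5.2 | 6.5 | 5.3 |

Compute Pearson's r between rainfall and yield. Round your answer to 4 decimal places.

n = 5, Σx = 313.3, Σy = 31.4, Σx² = 20498.35, Σy² = 201.78, Σxy = 1928.37
nΣxy − ΣxΣy = 9641.85 − 9837.62 = -195.77
nΣx² − (Σx)² = 102491.75 − 98156.89 = 4334.86; nΣy² − (Σy)² = 1008.9 − 985.96 = 22.94
r = -195.77 / √(4334.86 × 22.94) = -195.77 / 315.3438 ≈ -0.6208

-0.6208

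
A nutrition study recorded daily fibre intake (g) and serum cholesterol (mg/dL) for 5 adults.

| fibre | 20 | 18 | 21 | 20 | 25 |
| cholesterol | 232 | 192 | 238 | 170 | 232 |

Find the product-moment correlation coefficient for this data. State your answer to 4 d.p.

0.5215

n = 5, Σx = 104, Σy = 1064, Σx² = 2190, Σy² = 230056, Σxy = 22294
nΣxy − ΣxΣy = 111470 − 110656 = 814
nΣx² − (Σx)² = 10950 − 10816 = 134; nΣy² − (Σy)² = 1150280 − 1132096 = 18184
r = 814 / √(134 × 18184) = 814 / 1560.9792 ≈ 0.5215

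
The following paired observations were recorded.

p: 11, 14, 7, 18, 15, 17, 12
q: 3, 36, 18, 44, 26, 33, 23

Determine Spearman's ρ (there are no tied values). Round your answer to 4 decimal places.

Rank p: 2, 4, 1, 7, 5, 6, 3
Rank q: 1, 6, 2, 7, 4, 5, 3
d = rank(p) − rank(q): 1, -2, -1, 0, 1, 1, 0; Σd² = 8
ρ = 1 − 6Σd² / [n(n²−1)] = 1 − 6×8 / (7×48) = 1 − 48/336 ≈ 0.8571

0.8571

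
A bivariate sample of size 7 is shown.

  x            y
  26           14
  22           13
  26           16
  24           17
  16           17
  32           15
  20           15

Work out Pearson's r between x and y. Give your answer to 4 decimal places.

n = 7, Σx = 166, Σy = 107, Σx² = 4092, Σy² = 1649, Σxy = 2526
nΣxy − ΣxΣy = 17682 − 17762 = -80
nΣx² − (Σx)² = 28644 − 27556 = 1088; nΣy² − (Σy)² = 11543 − 11449 = 94
r = -80 / √(1088 × 94) = -80 / 319.7999 ≈ -0.2502

-0.2502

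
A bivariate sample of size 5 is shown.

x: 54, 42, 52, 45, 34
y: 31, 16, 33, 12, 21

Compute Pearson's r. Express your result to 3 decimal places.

n = 5, Σx = 227, Σy = 113, Σx² = 10565, Σy² = 2891, Σxy = 5316
nΣxy − ΣxΣy = 26580 − 25651 = 929
nΣx² − (Σx)² = 52825 − 51529 = 1296; nΣy² − (Σy)² = 14455 − 12769 = 1686
r = 929 / √(1296 × 1686) = 929 / 1478.1935 ≈ 0.628

0.628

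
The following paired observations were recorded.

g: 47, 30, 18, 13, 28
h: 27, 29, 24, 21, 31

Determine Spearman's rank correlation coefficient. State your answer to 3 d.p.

Rank g: 5, 4, 2, 1, 3
Rank h: 3, 4, 2, 1, 5
d = rank(g) − rank(h): 2, 0, 0, 0, -2; Σd² = 8
ρ = 1 − 6Σd² / [n(n²−1)] = 1 − 6×8 / (5×24) = 1 − 48/120 ≈ 0.600

0.600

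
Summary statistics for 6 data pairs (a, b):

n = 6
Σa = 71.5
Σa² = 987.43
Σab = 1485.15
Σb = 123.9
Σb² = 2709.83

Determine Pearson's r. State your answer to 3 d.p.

0.061

r = (nΣab − ΣaΣb) / √[(nΣa² − (Σa)²)(nΣb² − (Σb)²)]
Numerator: 6×1485.15 − 71.5×123.9 = 52.05
Denominator: √[(5924.58 − 5112.25)(16258.98 − 15351.21)] = √[812.33 × 907.77] = 858.7251
r = 52.05 / 858.7251 ≈ 0.061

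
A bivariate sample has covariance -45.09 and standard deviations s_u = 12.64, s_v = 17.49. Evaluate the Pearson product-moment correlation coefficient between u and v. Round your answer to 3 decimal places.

r = Cov(u,v) / (s_u · s_v) = -45.09 / (12.64 × 17.49)
  = -45.09 / 221.0736 ≈ -0.204

-0.204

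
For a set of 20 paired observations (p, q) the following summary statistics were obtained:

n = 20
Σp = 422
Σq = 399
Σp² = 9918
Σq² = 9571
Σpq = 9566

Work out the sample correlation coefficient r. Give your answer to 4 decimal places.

0.8976

r = (nΣpq − ΣpΣq) / √[(nΣp² − (Σp)²)(nΣq² − (Σq)²)]
Numerator: 20×9566 − 422×399 = 22942
Denominator: √[(198360 − 178084)(191420 − 159201)] = √[20276 × 32219] = 25559.1949
r = 22942 / 25559.1949 ≈ 0.8976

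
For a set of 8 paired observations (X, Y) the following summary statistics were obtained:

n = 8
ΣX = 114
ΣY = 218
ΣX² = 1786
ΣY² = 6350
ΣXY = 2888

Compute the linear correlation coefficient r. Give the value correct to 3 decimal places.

r = (nΣXY − ΣXΣY) / √[(nΣX² − (ΣX)²)(nΣY² − (ΣY)²)]
Numerator: 8×2888 − 114×218 = -1748
Denominator: √[(14288 − 12996)(50800 − 47524)] = √[1292 × 3276] = 2057.3264
r = -1748 / 2057.3264 ≈ -0.850

-0.850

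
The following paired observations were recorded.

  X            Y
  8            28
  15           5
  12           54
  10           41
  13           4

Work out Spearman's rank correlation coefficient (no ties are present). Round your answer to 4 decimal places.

Rank X: 1, 5, 3, 2, 4
Rank Y: 3, 2, 5, 4, 1
d = rank(X) − rank(Y): -2, 3, -2, -2, 3; Σd² = 30
ρ = 1 − 6Σd² / [n(n²−1)] = 1 − 6×30 / (5×24) = 1 − 180/120 ≈ -0.5000

-0.5000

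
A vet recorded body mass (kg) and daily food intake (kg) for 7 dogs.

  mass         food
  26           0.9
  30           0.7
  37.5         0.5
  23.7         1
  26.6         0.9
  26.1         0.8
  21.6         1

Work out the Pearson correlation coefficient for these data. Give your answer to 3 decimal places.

-0.968

n = 7, Σx = 191.5, Σy = 5.8, Σx² = 5399.27, Σy² = 5, Σxy = 153.27
nΣxy − ΣxΣy = 1072.89 − 1110.7 = -37.81
nΣx² − (Σx)² = 37794.89 − 36672.25 = 1122.64; nΣy² − (Σy)² = 35 − 33.64 = 1.36
r = -37.81 / √(1122.64 × 1.36) = -37.81 / 39.0742 ≈ -0.968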